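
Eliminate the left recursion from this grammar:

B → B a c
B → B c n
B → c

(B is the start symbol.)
B → c B'
B' → a c B'
B' → c n B'
B' → ε

B is directly left-recursive. The standard transformation for
  A → A α₁ | ... | A α_m | β₁ | ... | β_n
is
  A  → β₁ A' | ... | β_n A'
  A' → α₁ A' | ... | α_m A' | ε

B → c becomes B → c B'
B → B a c becomes B' → a c B'
B → B c n becomes B' → c n B'
Add B' → ε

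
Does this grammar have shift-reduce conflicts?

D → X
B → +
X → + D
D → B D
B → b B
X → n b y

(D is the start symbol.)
A shift-reduce conflict occurs when an LR(0) state has both:
  - a complete (reduce) item [A → α .] (dot at the end), and
  - a shift item [B → β . c γ] (dot before a terminal).

Augment with D' → D and build the canonical LR(0) collection (I0 = CLOSURE({[D' → . D]}), then GOTO on every symbol after a dot until no new states appear). It has 13 states:
  I0: { [B → . +], [B → . b B], [D → . B D], [D → . X], [D' → . D], [X → . + D], [X → . n b y] }  — shift
  I1: { [B → + .], [B → . +], [B → . b B], [D → . B D], [D → . X], [X → + . D], [X → . + D], [X → . n b y] }  — shift, reduce
  I2: { [B → . +], [B → . b B], [D → . B D], [D → . X], [D → B . D], [X → . + D], [X → . n b y] }  — shift
  I3: { [D' → D .] }  — accept
  I4: { [D → X .] }  — reduce
  I5: { [B → . +], [B → . b B], [B → b . B] }  — shift
  I6: { [X → n . b y] }  — shift
  I7: { [X → n b . y] }  — shift
  I8: { [X → n b y .] }  — reduce
  I9: { [B → + .] }  — reduce
  I10: { [B → b B .] }  — reduce
  I11: { [D → B D .] }  — reduce
  I12: { [X → + D .] }  — reduce

I1 contains reduce item [B → + .] and shift items [B → . +], [B → . b B], [X → . + D], [X → . n b y] — shift-reduce conflict.

Answer: Yes — I1: [B → + .] vs [B → . +]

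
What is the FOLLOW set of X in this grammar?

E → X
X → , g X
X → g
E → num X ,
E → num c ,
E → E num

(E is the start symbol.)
{ $, ',', 'num' }

To compute FOLLOW(X), find every occurrence of X on a right-hand side N → α X β: add FIRST(β) \ {ε}, and if β is empty or nullable also add FOLLOW(N). Iterate to a fixed point.

In E → X: X is at the end, add FOLLOW(E)
In X → , g X: X is at the end; this adds FOLLOW(X) to itself — nothing new
In E → num X ,: X is followed by ',', add FIRST(',') \ {ε} = { ',' }

The FOLLOW sets referred to above (computed the same way, to a fixed point):
  FOLLOW(E) = { $, 'num' }

Taking the union: FOLLOW(X) = { $, ',', 'num' }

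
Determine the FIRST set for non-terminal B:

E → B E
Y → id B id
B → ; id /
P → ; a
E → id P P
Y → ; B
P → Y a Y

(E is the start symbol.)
To compute FIRST(B), examine every production with B on the left-hand side, reading each right-hand side left to right until a non-nullable symbol is reached.

From B → ; id /:
  - ';' is a terminal: add ';' and stop

Collecting: FIRST(B) = { ';' }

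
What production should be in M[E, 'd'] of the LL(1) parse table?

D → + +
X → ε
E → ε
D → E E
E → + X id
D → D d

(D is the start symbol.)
E → ε

To find M[E, 'd'], we find productions for E where 'd' is in the predict set (PREDICT(N → α) = (FIRST(α) \ {ε}) ∪ (FOLLOW(N) if α ⇒* ε)).

Relevant sets:
  FOLLOW(E) = { $, '+', 'd' }

E → ε: PREDICT = { $, '+', 'd' }
  'd' is in predict set, so this production goes in M[E, 'd']
E → + X id: PREDICT = { '+' }

M[E, 'd'] = E → ε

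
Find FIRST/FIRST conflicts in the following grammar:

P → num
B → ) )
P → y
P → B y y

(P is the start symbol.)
No FIRST/FIRST conflicts.

A FIRST/FIRST conflict occurs when two productions N → α and N → β for the same non-terminal have FIRST(α) ∩ FIRST(β) ≠ ∅ (with ε ∈ FIRST of a nullable right-hand side, so two nullable alternatives also conflict).

FIRST sets of the non-terminals at (or reachable through a nullable prefix from) the front of some alternative:
  FIRST(B) = { ')' }

Productions for P:
  P → num: FIRST = { 'num' }
  P → y: FIRST = { 'y' }
  P → B y y: FIRST = { ')' }
B has only one production, so no FIRST/FIRST conflict is possible there.

All alternatives of each non-terminal have pairwise disjoint FIRST sets.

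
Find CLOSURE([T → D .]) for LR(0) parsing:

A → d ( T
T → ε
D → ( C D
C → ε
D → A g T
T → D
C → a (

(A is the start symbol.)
Start with: [T → D .]
The dot is at the end, so nothing is added.

CLOSURE = { [T → D .] }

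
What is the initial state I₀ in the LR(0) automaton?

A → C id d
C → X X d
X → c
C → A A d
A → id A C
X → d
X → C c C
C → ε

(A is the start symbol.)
First, augment the grammar with A' → A
I₀ = CLOSURE({ [A' → . A] }):
  [A' → . A] has the dot before A: add [A → . C id d], [A → . id A C]
  [A → . C id d] has the dot before C: add [C → . X X d], [C → . A A d], [C → .]
  [C → . X X d] has the dot before X: add [X → . c], [X → . d], [X → . C c C]
No further items can be added.

I₀ = { [A → . C id d], [A → . id A C], [A' → . A], [C → . A A d], [C → . X X d], [C → .], [X → . C c C], [X → . c], [X → . d] }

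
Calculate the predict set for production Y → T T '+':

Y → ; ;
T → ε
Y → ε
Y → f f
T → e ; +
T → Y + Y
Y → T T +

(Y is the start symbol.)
PREDICT(Y → T T '+') = (FIRST(RHS) \ {ε}) ∪ (FOLLOW(Y) if ε ∈ FIRST(RHS), i.e. RHS ⇒* ε)
FIRST(T) = { '+', ';', 'e', 'f', ε }
FIRST(T T '+') = { '+', ';', 'e', 'f' }
ε ∉ FIRST(T T '+'), so FOLLOW(Y) is not added.
PREDICT(Y → T T '+') = { '+', ';', 'e', 'f' }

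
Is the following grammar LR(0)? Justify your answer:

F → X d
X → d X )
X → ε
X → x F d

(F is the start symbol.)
No. Shift-reduce conflict between [X → .] and [X → . d X )]

A grammar is LR(0) if no state in the canonical LR(0) collection has:
  - both a shift item (dot before a terminal) and a complete item (shift-reduce conflict), or
  - two or more complete items (reduce-reduce conflict; the accept item [F' → F .] counts as a complete item here).

Augment with F' → F and build the canonical LR(0) collection (I0 = CLOSURE({[F' → . F]}), then GOTO on every symbol after a dot until no new states appear). It has 10 states:
  I0: { [F → . X d], [F' → . F], [X → . d X )], [X → . x F d], [X → .] }  — shift, reduce
  I1: { [F' → F .] }  — accept
  I2: { [F → X . d] }  — shift
  I3: { [X → . d X )], [X → . x F d], [X → .], [X → d . X )] }  — shift, reduce
  I4: { [F → . X d], [X → . d X )], [X → . x F d], [X → .], [X → x . F d] }  — shift, reduce
  I5: { [X → x F . d] }  — shift
  I6: { [X → x F d .] }  — reduce
  I7: { [X → d X . )] }  — shift
  I8: { [X → d X ) .] }  — reduce
  I9: { [F → X d .] }  — reduce

Conflict in state I0:
  Shift-reduce conflict between [X → .] and [X → . d X )]
So the grammar is NOT LR(0).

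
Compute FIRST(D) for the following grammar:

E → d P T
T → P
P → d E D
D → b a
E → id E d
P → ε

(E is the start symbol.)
{ 'b' }

To compute FIRST(D), examine every production with D on the left-hand side, reading each right-hand side left to right until a non-nullable symbol is reached.

From D → b a:
  - b is a terminal: add 'b' and stop

Collecting: FIRST(D) = { 'b' }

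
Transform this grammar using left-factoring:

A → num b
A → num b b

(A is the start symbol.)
Left-factoring transforms A → αβ₁ | αβ₂ into A → αA' and A' → β₁ | β₂
(α is the longest common prefix among the alternatives). Repeat until
no nonterminal has two alternatives with a common prefix.

Round 1: A has alternatives sharing prefix 'num b'. Introduce A': A → num b A'
  Add: A' → ε
  Add: A' → b

No remaining common prefixes — done.

Resulting grammar:
A → num b A'
A' → ε
A' → b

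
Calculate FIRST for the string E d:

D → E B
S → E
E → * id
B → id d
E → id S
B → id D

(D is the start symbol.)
FIRST sets of the non-terminals involved (from the grammar, by fixed-point iteration):
  FIRST(E) = { '*', 'id' }

To compute FIRST(E d), process the symbols left to right:
Symbol E is a non-terminal. Add FIRST(E) \ {ε} = { '*', 'id' }
E is not nullable (ε ∉ FIRST(E)), so stop here.
FIRST(E d) = { '*', 'id' }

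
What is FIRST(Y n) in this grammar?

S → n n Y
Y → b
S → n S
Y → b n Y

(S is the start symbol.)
FIRST sets of the non-terminals involved (from the grammar, by fixed-point iteration):
  FIRST(Y) = { 'b' }

To compute FIRST(Y n), process the symbols left to right:
Symbol Y is a non-terminal. Add FIRST(Y) \ {ε} = { 'b' }
Y is not nullable (ε ∉ FIRST(Y)), so stop here.
FIRST(Y n) = { 'b' }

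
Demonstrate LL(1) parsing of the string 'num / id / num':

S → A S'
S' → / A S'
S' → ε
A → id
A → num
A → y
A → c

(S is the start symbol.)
LL(1) parsing maintains a stack (initially the start symbol over $) and the input. At each step: if the stack top is a terminal, match it against the current input token; if it is a non-terminal N, replace it with the RHS of M[N, lookahead] (the unique production whose predict set contains the lookahead).

Stack is shown with the top on the left.

Stack     Input             Action
----------------------------------
S $       num / id / num $  output S → A S'
A S' $    num / id / num $  output A → num
num S' $  num / id / num $  match 'num'
S' $      / id / num $      output S' → / A S'
/ A S' $  / id / num $      match '/'
A S' $    id / num $        output A → id
id S' $   id / num $        match 'id'
S' $      / num $           output S' → / A S'
/ A S' $  / num $           match '/'
A S' $    num $             output A → num
num S' $  num $             match 'num'
S' $      $                 output S' → ε
$         $                 accept

The string is accepted.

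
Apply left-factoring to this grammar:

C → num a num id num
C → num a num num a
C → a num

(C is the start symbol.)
Left-factoring transforms A → αβ₁ | αβ₂ into A → αA' and A' → β₁ | β₂
(α is the longest common prefix among the alternatives). Repeat until
no nonterminal has two alternatives with a common prefix.

Round 1: C has alternatives sharing prefix 'num a num'. Introduce C': C → num a num C'
  Add: C' → id num
  Add: C' → num a

No remaining common prefixes — done.

Resulting grammar:
C → num a num C'
C' → id num
C' → num a
C → a num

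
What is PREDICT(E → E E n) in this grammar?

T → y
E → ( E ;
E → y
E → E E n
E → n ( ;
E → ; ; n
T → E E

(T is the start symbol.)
PREDICT(E → E E n) = (FIRST(RHS) \ {ε}) ∪ (FOLLOW(E) if ε ∈ FIRST(RHS), i.e. RHS ⇒* ε)
FIRST(E) = { '(', ';', 'n', 'y' }
FIRST(E E n) = { '(', ';', 'n', 'y' }
ε ∉ FIRST(E E n), so FOLLOW(E) is not added.
PREDICT(E → E E n) = { '(', ';', 'n', 'y' }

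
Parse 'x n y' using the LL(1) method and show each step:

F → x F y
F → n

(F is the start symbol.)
LL(1) parsing maintains a stack (initially the start symbol over $) and the input. At each step: if the stack top is a terminal, match it against the current input token; if it is a non-terminal N, replace it with the RHS of M[N, lookahead] (the unique production whose predict set contains the lookahead).

Stack is shown with the top on the left.

Stack    Input    Action
------------------------
F $      x n y $  output F → x F y
x F y $  x n y $  match 'x'
F y $    n y $    output F → n
n y $    n y $    match 'n'
y $      y $      match 'y'
$        $        accept

The string is accepted.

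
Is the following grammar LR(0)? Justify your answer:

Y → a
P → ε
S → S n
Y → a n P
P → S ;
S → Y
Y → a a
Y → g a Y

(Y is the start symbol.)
Augment with Y' → Y and build the canonical LR(0) collection (I0 = CLOSURE({[Y' → . Y]}), then GOTO on every symbol after a dot until no new states appear). It has 13 states:
  I0: { [Y → . a a], [Y → . a n P], [Y → . a], [Y → . g a Y], [Y' → . Y] }  — shift
  I1: { [Y' → Y .] }  — accept
  I2: { [Y → a . a], [Y → a . n P], [Y → a .] }  — shift, reduce
  I3: { [Y → g . a Y] }  — shift
  I4: { [Y → . a a], [Y → . a n P], [Y → . a], [Y → . g a Y], [Y → g a . Y] }  — shift
  I5: { [Y → g a Y .] }  — reduce
  I6: { [Y → a a .] }  — reduce
  I7: { [P → . S ;], [P → .], [S → . S n], [S → . Y], [Y → . a a], [Y → . a n P], [Y → . a], [Y → . g a Y], [Y → a n . P] }  — shift, reduce
  I8: { [Y → a n P .] }  — reduce
  I9: { [P → S . ;], [S → S . n] }  — shift
  I10: { [S → Y .] }  — reduce
  I11: { [P → S ; .] }  — reduce
  I12: { [S → S n .] }  — reduce

Conflict in state I2:
  Shift-reduce conflict between [Y → a .] and [Y → a . a]
So the grammar is NOT LR(0).

Answer: No. Shift-reduce conflict between [Y → a .] and [Y → a . a]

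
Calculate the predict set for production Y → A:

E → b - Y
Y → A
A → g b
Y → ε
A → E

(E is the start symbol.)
{ 'b', 'g' }

PREDICT(Y → A) = (FIRST(RHS) \ {ε}) ∪ (FOLLOW(Y) if ε ∈ FIRST(RHS), i.e. RHS ⇒* ε)
FIRST(A) = { 'b', 'g' }
FIRST(A) = { 'b', 'g' }
ε ∉ FIRST(A), so FOLLOW(Y) is not added.
PREDICT(Y → A) = { 'b', 'g' }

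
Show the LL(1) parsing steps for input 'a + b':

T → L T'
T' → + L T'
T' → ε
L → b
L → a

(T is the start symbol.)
LL(1) parsing maintains a stack (initially the start symbol over $) and the input. At each step: if the stack top is a terminal, match it against the current input token; if it is a non-terminal N, replace it with the RHS of M[N, lookahead] (the unique production whose predict set contains the lookahead).

Stack is shown with the top on the left.

Stack     Input    Action
-------------------------
T $       a + b $  output T → L T'
L T' $    a + b $  output L → a
a T' $    a + b $  match 'a'
T' $      + b $    output T' → + L T'
+ L T' $  + b $    match '+'
L T' $    b $      output L → b
b T' $    b $      match 'b'
T' $      $        output T' → ε
$         $        accept

The string is accepted.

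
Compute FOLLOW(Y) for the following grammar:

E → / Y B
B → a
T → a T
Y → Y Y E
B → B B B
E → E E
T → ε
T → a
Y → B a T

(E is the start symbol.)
In E → / Y B: Y is followed by B, add FIRST(B) \ {ε} = { 'a' }
In Y → Y Y E: Y is followed by Y E, add FIRST(Y E) \ {ε} = { 'a' }
In Y → Y Y E: Y is followed by E, add FIRST(E) \ {ε} = { '/' }

Taking the union: FOLLOW(Y) = { '/', 'a' }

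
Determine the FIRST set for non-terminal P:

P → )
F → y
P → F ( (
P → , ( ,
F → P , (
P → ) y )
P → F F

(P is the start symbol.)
FIRST sets of the other non-terminals involved (by the same procedure, iterated to a fixed point):
  FIRST(F) = { ')', ',', 'y' }

From P → ):
  - ')' is a terminal: add ')' and stop
From P → F ( (:
  - F is a non-terminal: add FIRST(F) \ {ε} = { ')', ',', 'y' }
    F is not nullable, so stop
From P → , ( ,:
  - ',' is a terminal: add ',' and stop
From P → ) y ):
  - ')' is a terminal: add ')' and stop
From P → F F:
  - F is a non-terminal: add FIRST(F) \ {ε} = { ')', ',', 'y' }
    F is not nullable, so stop

Collecting: FIRST(P) = { ')', ',', 'y' }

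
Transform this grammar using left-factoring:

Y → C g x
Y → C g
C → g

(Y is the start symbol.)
Left-factoring transforms A → αβ₁ | αβ₂ into A → αA' and A' → β₁ | β₂
(α is the longest common prefix among the alternatives). Repeat until
no nonterminal has two alternatives with a common prefix.

Round 1: Y has alternatives sharing prefix 'C g'. Introduce Y': Y → C g Y'
  Add: Y' → x
  Add: Y' → ε

No remaining common prefixes — done.

Resulting grammar:
Y → C g Y'
Y' → x
Y' → ε
C → g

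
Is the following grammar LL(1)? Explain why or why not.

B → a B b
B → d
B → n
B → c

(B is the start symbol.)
Yes, the grammar is LL(1).

A grammar is LL(1) if for each non-terminal N with multiple productions, the predict sets of those productions are pairwise disjoint, where PREDICT(N → α) = (FIRST(α) \ {ε}) ∪ (FOLLOW(N) if α ⇒* ε).

For B:
  PREDICT(B → a B b) = { 'a' }
  PREDICT(B → d) = { 'd' }
  PREDICT(B → n) = { 'n' }
  PREDICT(B → c) = { 'c' }

All predict sets are disjoint. The grammar IS LL(1).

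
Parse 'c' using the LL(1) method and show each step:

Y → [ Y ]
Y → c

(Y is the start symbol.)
LL(1) parsing maintains a stack (initially the start symbol over $) and the input. At each step: if the stack top is a terminal, match it against the current input token; if it is a non-terminal N, replace it with the RHS of M[N, lookahead] (the unique production whose predict set contains the lookahead).

Stack is shown with the top on the left.

Stack  Input  Action
--------------------
Y $    c $    output Y → c
c $    c $    match 'c'
$      $      accept

The string is accepted.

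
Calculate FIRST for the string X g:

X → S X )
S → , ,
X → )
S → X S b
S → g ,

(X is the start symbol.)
FIRST sets of the non-terminals involved (from the grammar, by fixed-point iteration):
  FIRST(X) = { ')', ',', 'g' }

To compute FIRST(X g), process the symbols left to right:
Symbol X is a non-terminal. Add FIRST(X) \ {ε} = { ')', ',', 'g' }
X is not nullable (ε ∉ FIRST(X)), so stop here.
FIRST(X g) = { ')', ',', 'g' }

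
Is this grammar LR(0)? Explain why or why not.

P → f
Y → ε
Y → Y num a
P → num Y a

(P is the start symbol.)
A grammar is LR(0) if no state in the canonical LR(0) collection has:
  - both a shift item (dot before a terminal) and a complete item (shift-reduce conflict), or
  - two or more complete items (reduce-reduce conflict; the accept item [P' → P .] counts as a complete item here).

Augment with P' → P and build the canonical LR(0) collection (I0 = CLOSURE({[P' → . P]}), then GOTO on every symbol after a dot until no new states appear). It has 8 states:
  I0: { [P → . f], [P → . num Y a], [P' → . P] }  — shift
  I1: { [P' → P .] }  — accept
  I2: { [P → f .] }  — reduce
  I3: { [P → num . Y a], [Y → . Y num a], [Y → .] }  — reduce
  I4: { [P → num Y . a], [Y → Y . num a] }  — shift
  I5: { [P → num Y a .] }  — reduce
  I6: { [Y → Y num . a] }  — shift
  I7: { [Y → Y num a .] }  — reduce

Every state is either a pure shift/goto state or contains exactly one complete item and nothing to shift — no conflicts. The grammar is LR(0).

Answer: Yes, the grammar is LR(0)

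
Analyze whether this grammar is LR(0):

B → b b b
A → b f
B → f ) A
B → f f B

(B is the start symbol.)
Augment with B' → B and build the canonical LR(0) collection (I0 = CLOSURE({[B' → . B]}), then GOTO on every symbol after a dot until no new states appear). It has 12 states:
  I0: { [B → . b b b], [B → . f ) A], [B → . f f B], [B' → . B] }  — shift
  I1: { [B' → B .] }  — accept
  I2: { [B → b . b b] }  — shift
  I3: { [B → f . ) A], [B → f . f B] }  — shift
  I4: { [A → . b f], [B → f ) . A] }  — shift
  I5: { [B → . b b b], [B → . f ) A], [B → . f f B], [B → f f . B] }  — shift
  I6: { [B → f f B .] }  — reduce
  I7: { [B → f ) A .] }  — reduce
  I8: { [A → b . f] }  — shift
  I9: { [A → b f .] }  — reduce
  I10: { [B → b b . b] }  — shift
  I11: { [B → b b b .] }  — reduce

Every state is either a pure shift/goto state or contains exactly one complete item and nothing to shift — no conflicts. The grammar is LR(0).

Answer: Yes, the grammar is LR(0)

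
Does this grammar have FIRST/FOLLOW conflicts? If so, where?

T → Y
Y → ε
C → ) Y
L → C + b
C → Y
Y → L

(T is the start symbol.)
Nullable non-terminals: C, T, Y.
FIRST sets used below: FIRST(Y) = { ')', '+', ε }, FIRST(L) = { ')', '+' }

C: nullable alternative(s) C → Y; FOLLOW(C) = { '+' }
  C → ) Y: FIRST \ {ε} = { ')' } — disjoint from FOLLOW(C)
  C → Y: FIRST \ {ε} = { ')', '+' } — this is the only nullable alternative, skip
T has a nullable alternative but only one production, so nothing to check.

Y: nullable alternative(s) Y → ε; FOLLOW(Y) = { $, '+' }
  Y → ε: FIRST \ {ε} = { } — this is the only nullable alternative, skip
  Y → L: FIRST \ {ε} = { ')', '+' } — overlaps FOLLOW(Y) on { '+' }: CONFLICT

L has no nullable alternative, so no FIRST/FOLLOW check is needed there.

So the grammar has 1 FIRST/FOLLOW conflict (marked CONFLICT above).

Answer: Yes. Y → L with FOLLOW(Y) on { '+' }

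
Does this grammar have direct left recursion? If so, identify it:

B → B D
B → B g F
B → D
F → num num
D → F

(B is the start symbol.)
Direct left recursion occurs when N → N α for some non-terminal N (the right-hand side begins with the left-hand side itself).

B → B D: LEFT RECURSIVE (starts with B)
B → B g F: LEFT RECURSIVE (starts with B)
B → D: starts with D
F → num num: starts with num
D → F: starts with F

The grammar has direct left recursion on: B.

Answer: Yes, B is left-recursive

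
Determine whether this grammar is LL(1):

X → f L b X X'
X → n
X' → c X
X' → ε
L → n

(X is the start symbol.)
A grammar is LL(1) if for each non-terminal N with multiple productions, the predict sets of those productions are pairwise disjoint, where PREDICT(N → α) = (FIRST(α) \ {ε}) ∪ (FOLLOW(N) if α ⇒* ε).

Relevant sets:
  FOLLOW(X') = { $, 'c' }

For X:
  PREDICT(X → f L b X X') = { 'f' }
  PREDICT(X → n) = { 'n' }
For X':
  PREDICT(X' → c X) = { 'c' }
  PREDICT(X' → ε) = { $, 'c' }
L has a single production, so nothing to check there.

Conflict found: Predict set conflict for X': { 'c' }
The grammar is NOT LL(1).

Answer: No. Predict set conflict for X': { 'c' }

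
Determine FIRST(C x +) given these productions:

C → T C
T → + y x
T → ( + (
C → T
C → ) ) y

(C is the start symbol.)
FIRST sets of the non-terminals involved (from the grammar, by fixed-point iteration):
  FIRST(C) = { '(', ')', '+' }

To compute FIRST(C x +), process the symbols left to right:
Symbol C is a non-terminal. Add FIRST(C) \ {ε} = { '(', ')', '+' }
C is not nullable (ε ∉ FIRST(C)), so stop here.
FIRST(C x +) = { '(', ')', '+' }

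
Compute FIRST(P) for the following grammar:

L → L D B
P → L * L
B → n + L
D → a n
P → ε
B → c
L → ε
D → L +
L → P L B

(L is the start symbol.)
FIRST sets of the other non-terminals involved (by the same procedure, iterated to a fixed point):
  FIRST(L) = { '*', '+', 'a', 'c', 'n', ε }

From P → L * L:
  - L is a non-terminal: add FIRST(L) \ {ε} = { '*', '+', 'a', 'c', 'n' }
    L is nullable, so continue to the next symbol
  - '*' is a terminal: add '*' and stop
From P → ε:
  - ε-production, so ε ∈ FIRST(P)

Collecting: FIRST(P) = { '*', '+', 'a', 'c', 'n', ε }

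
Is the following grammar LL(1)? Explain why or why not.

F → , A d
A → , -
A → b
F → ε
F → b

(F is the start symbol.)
Yes, the grammar is LL(1).

A grammar is LL(1) if for each non-terminal N with multiple productions, the predict sets of those productions are pairwise disjoint, where PREDICT(N → α) = (FIRST(α) \ {ε}) ∪ (FOLLOW(N) if α ⇒* ε).

Relevant sets:
  FOLLOW(F) = { $ }

For F:
  PREDICT(F → ',' A d) = { ',' }
  PREDICT(F → ε) = { $ }
  PREDICT(F → b) = { 'b' }
For A:
  PREDICT(A → ',' '-') = { ',' }
  PREDICT(A → b) = { 'b' }

All predict sets are disjoint. The grammar IS LL(1).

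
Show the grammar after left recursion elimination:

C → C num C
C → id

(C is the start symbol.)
C is directly left-recursive. The standard transformation for
  A → A α₁ | ... | A α_m | β₁ | ... | β_n
is
  A  → β₁ A' | ... | β_n A'
  A' → α₁ A' | ... | α_m A' | ε

C → id becomes C → id C'
C → C num C becomes C' → num C C'
Add C' → ε

Resulting grammar:
C → id C'
C' → num C C'
C' → ε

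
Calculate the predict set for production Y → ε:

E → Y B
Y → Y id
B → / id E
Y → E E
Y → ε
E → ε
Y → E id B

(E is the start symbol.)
PREDICT(Y → ε) = (FIRST(RHS) \ {ε}) ∪ (FOLLOW(Y) if ε ∈ FIRST(RHS), i.e. RHS ⇒* ε)
The right-hand side is ε (FIRST(ε) = { ε }), so the predict set is FOLLOW(Y) = { '/', 'id' }
PREDICT(Y → ε) = { '/', 'id' }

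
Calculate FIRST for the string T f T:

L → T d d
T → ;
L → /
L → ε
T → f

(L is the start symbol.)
FIRST sets of the non-terminals involved (from the grammar, by fixed-point iteration):
  FIRST(T) = { ';', 'f' }

To compute FIRST(T f T), process the symbols left to right:
Symbol T is a non-terminal. Add FIRST(T) \ {ε} = { ';', 'f' }
T is not nullable (ε ∉ FIRST(T)), so stop here.
FIRST(T f T) = { ';', 'f' }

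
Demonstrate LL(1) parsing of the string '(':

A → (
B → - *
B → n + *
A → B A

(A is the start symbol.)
Stack is shown with the top on the left.

Stack  Input  Action
--------------------
A $    ( $    output A → (
( $    ( $    match '('
$      $      accept

The string is accepted.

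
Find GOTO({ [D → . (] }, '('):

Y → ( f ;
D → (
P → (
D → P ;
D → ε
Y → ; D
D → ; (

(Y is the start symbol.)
GOTO(I, '(') = CLOSURE({ [A → αX.β] : [A → α.Xβ] ∈ I, X = '(' })

Items with dot before '(', with the dot advanced:
  [D → . (] → [D → ( .]
Closure adds nothing (no advanced item has the dot before a non-terminal).

GOTO = { [D → ( .] }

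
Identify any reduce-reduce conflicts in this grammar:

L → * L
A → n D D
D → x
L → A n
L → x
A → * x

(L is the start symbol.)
A reduce-reduce conflict occurs when an LR(0) state has two complete items [A → α .] and [B → β .] — both call for a reduction, and with no lookahead the parser cannot choose between them.

Augment with L' → L and build the canonical LR(0) collection (I0 = CLOSURE({[L' → . L]}), then GOTO on every symbol after a dot until no new states appear). It has 12 states:
  I0: { [A → . * x], [A → . n D D], [L → . * L], [L → . A n], [L → . x], [L' → . L] }  — shift
  I1: { [A → * . x], [A → . * x], [A → . n D D], [L → * . L], [L → . * L], [L → . A n], [L → . x] }  — shift
  I2: { [L → A . n] }  — shift
  I3: { [L' → L .] }  — accept
  I4: { [A → n . D D], [D → . x] }  — shift
  I5: { [L → x .] }  — reduce
  I6: { [A → n D . D], [D → . x] }  — shift
  I7: { [D → x .] }  — reduce
  I8: { [A → n D D .] }  — reduce
  I9: { [L → A n .] }  — reduce
  I10: { [L → * L .] }  — reduce
  I11: { [A → * x .], [L → x .] }  — 2 reduces

I11 contains complete items [A → * x .], [L → x .] — reduce-reduce conflict.

Answer: Yes — I11: [A → * x .] vs [L → x .]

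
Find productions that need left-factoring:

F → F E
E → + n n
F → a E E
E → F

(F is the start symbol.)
No, left-factoring is not needed

Left-factoring is needed when two productions for the same non-terminal
share a common prefix on the right-hand side.

Productions for F:
  F → F E
  F → a E E
Productions for E:
  E → + n n
  E → F

No common prefixes found.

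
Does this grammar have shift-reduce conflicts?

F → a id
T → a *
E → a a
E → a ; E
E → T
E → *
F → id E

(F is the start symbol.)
A shift-reduce conflict occurs when an LR(0) state has both:
  - a complete (reduce) item [A → α .] (dot at the end), and
  - a shift item [B → β . c γ] (dot before a terminal).

Augment with F' → F and build the canonical LR(0) collection (I0 = CLOSURE({[F' → . F]}), then GOTO on every symbol after a dot until no new states appear). It has 13 states:
  I0: { [F → . a id], [F → . id E], [F' → . F] }  — shift
  I1: { [F' → F .] }  — accept
  I2: { [F → a . id] }  — shift
  I3: { [E → . *], [E → . T], [E → . a ; E], [E → . a a], [F → id . E], [T → . a *] }  — shift
  I4: { [E → * .] }  — reduce
  I5: { [F → id E .] }  — reduce
  I6: { [E → T .] }  — reduce
  I7: { [E → a . ; E], [E → a . a], [T → a . *] }  — shift
  I8: { [T → a * .] }  — reduce
  I9: { [E → . *], [E → . T], [E → . a ; E], [E → . a a], [E → a ; . E], [T → . a *] }  — shift
  I10: { [E → a a .] }  — reduce
  I11: { [E → a ; E .] }  — reduce
  I12: { [F → a id .] }  — reduce

No state contains both a complete item and a shift item.

Answer: No shift-reduce conflicts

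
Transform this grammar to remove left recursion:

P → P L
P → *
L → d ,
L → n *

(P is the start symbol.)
P is directly left-recursive. The standard transformation for
  A → A α₁ | ... | A α_m | β₁ | ... | β_n
is
  A  → β₁ A' | ... | β_n A'
  A' → α₁ A' | ... | α_m A' | ε

P → * becomes P → * P'
P → P L becomes P' → L P'
Add P' → ε

Productions for other non-terminals are unchanged:
  L → d ,
  L → n *

Resulting grammar:
P → * P'
P' → L P'
P' → ε
L → d ,
L → n *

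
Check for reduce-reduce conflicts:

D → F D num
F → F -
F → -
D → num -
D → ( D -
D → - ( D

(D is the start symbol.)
Augment with D' → D and build the canonical LR(0) collection (I0 = CLOSURE({[D' → . D]}), then GOTO on every symbol after a dot until no new states appear). It has 14 states:
  I0: { [D → . ( D -], [D → . - ( D], [D → . F D num], [D → . num -], [D' → . D], [F → . -], [F → . F -] }  — shift
  I1: { [D → ( . D -], [D → . ( D -], [D → . - ( D], [D → . F D num], [D → . num -], [F → . -], [F → . F -] }  — shift
  I2: { [D → - . ( D], [F → - .] }  — shift, reduce
  I3: { [D' → D .] }  — accept
  I4: { [D → . ( D -], [D → . - ( D], [D → . F D num], [D → . num -], [D → F . D num], [F → . -], [F → . F -], [F → F . -] }  — shift
  I5: { [D → num . -] }  — shift
  I6: { [D → num - .] }  — reduce
  I7: { [D → - . ( D], [F → - .], [F → F - .] }  — shift, 2 reduces
  I8: { [D → F D . num] }  — shift
  I9: { [D → F D num .] }  — reduce
  I10: { [D → - ( . D], [D → . ( D -], [D → . - ( D], [D → . F D num], [D → . num -], [F → . -], [F → . F -] }  — shift
  I11: { [D → - ( D .] }  — reduce
  I12: { [D → ( D . -] }  — shift
  I13: { [D → ( D - .] }  — reduce

I7 contains complete items [F → - .], [F → F - .] — reduce-reduce conflict.

Answer: Yes — I7: [F → - .] vs [F → F - .]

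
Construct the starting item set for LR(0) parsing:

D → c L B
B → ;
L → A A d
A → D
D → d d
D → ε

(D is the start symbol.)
{ [D → . c L B], [D → . d d], [D → .], [D' → . D] }

First, augment the grammar with D' → D
I₀ = CLOSURE({ [D' → . D] }):
  [D' → . D] has the dot before D: add [D → . c L B], [D → . d d], [D → .]
No further items can be added.

I₀ = { [D → . c L B], [D → . d d], [D → .], [D' → . D] }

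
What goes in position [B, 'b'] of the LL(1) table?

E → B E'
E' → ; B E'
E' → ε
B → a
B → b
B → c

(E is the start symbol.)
To find M[B, 'b'], we find productions for B where 'b' is in the predict set (PREDICT(N → α) = (FIRST(α) \ {ε}) ∪ (FOLLOW(N) if α ⇒* ε)).

B → a: PREDICT = { 'a' }
B → b: PREDICT = { 'b' }
  'b' is in predict set, so this production goes in M[B, 'b']
B → c: PREDICT = { 'c' }

M[B, 'b'] = B → b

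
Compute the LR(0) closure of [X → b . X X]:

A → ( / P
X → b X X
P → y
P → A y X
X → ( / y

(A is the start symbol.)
{ [X → . ( / y], [X → . b X X], [X → b . X X] }

To compute CLOSURE, for each item [A → α.Bβ] where B is a non-terminal, add [B → .γ] for all productions B → γ; repeat for the newly added items until nothing changes.

Start with: [X → b . X X]
  [X → b . X X] has the dot before X: add [X → . b X X], [X → . ( / y]
No further items can be added.

CLOSURE = { [X → . ( / y], [X → . b X X], [X → b . X X] }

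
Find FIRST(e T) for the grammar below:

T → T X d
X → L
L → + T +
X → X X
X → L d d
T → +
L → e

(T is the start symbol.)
{ 'e' }

To compute FIRST(e T), process the symbols left to right:
Symbol e is a terminal. Add 'e' and stop.
FIRST(e T) = { 'e' }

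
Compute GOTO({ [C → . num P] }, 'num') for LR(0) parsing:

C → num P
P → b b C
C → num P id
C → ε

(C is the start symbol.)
{ [C → num . P], [P → . b b C] }

GOTO(I, 'num') = CLOSURE({ [A → αX.β] : [A → α.Xβ] ∈ I, X = 'num' })

Items with dot before 'num', with the dot advanced:
  [C → . num P] → [C → num . P]
Closure of the advanced items:
  [C → num . P] has the dot before P: add [P → . b b C]

GOTO = { [C → num . P], [P → . b b C] }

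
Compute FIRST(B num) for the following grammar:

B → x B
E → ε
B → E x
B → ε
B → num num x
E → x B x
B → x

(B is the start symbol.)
FIRST sets of the non-terminals involved (from the grammar, by fixed-point iteration):
  FIRST(B) = { 'num', 'x', ε }

To compute FIRST(B num), process the symbols left to right:
Symbol B is a non-terminal. Add FIRST(B) \ {ε} = { 'num', 'x' }
B is nullable (ε ∈ FIRST(B)), continue to the next symbol.
Symbol num is a terminal. Add 'num' and stop.
FIRST(B num) = { 'num', 'x' }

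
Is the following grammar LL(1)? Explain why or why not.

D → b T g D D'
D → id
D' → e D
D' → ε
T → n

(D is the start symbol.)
A grammar is LL(1) if for each non-terminal N with multiple productions, the predict sets of those productions are pairwise disjoint, where PREDICT(N → α) = (FIRST(α) \ {ε}) ∪ (FOLLOW(N) if α ⇒* ε).

Relevant sets:
  FOLLOW(D') = { $, 'e' }

For D:
  PREDICT(D → b T g D D') = { 'b' }
  PREDICT(D → id) = { 'id' }
For D':
  PREDICT(D' → e D) = { 'e' }
  PREDICT(D' → ε) = { $, 'e' }
T has a single production, so nothing to check there.

Conflict found: Predict set conflict for D': { 'e' }
The grammar is NOT LL(1).

Answer: No. Predict set conflict for D': { 'e' }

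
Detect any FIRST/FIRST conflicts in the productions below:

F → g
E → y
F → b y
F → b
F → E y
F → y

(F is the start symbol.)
A FIRST/FIRST conflict occurs when two productions N → α and N → β for the same non-terminal have FIRST(α) ∩ FIRST(β) ≠ ∅ (with ε ∈ FIRST of a nullable right-hand side, so two nullable alternatives also conflict).

FIRST sets of the non-terminals at (or reachable through a nullable prefix from) the front of some alternative:
  FIRST(E) = { 'y' }

Productions for F:
  F → g: FIRST = { 'g' }
  F → b y: FIRST = { 'b' }
  F → b: FIRST = { 'b' }
  F → E y: FIRST = { 'y' }
  F → y: FIRST = { 'y' }
E has only one production, so no FIRST/FIRST conflict is possible there.

Conflict for F: F → b y and F → b
  Overlap: { 'b' }
Conflict for F: F → E y and F → y
  Overlap: { 'y' }

Answer: Yes. F → b y / F → b on { 'b' }; F → E y / F → y on { 'y' }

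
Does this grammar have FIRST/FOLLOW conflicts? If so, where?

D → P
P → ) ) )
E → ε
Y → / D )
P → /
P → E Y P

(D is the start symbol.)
Nullable non-terminals: E.
E has a nullable alternative but only one production, so nothing to check.

D, P, Y have no nullable alternative, so no FIRST/FOLLOW check is needed there.

No FIRST/FOLLOW conflicts found.

Answer: No FIRST/FOLLOW conflicts.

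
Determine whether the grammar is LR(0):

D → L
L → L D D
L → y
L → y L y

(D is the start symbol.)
No. Shift-reduce conflict between [D → L .] and [L → . y]

A grammar is LR(0) if no state in the canonical LR(0) collection has:
  - both a shift item (dot before a terminal) and a complete item (shift-reduce conflict), or
  - two or more complete items (reduce-reduce conflict; the accept item [D' → D .] counts as a complete item here).

Augment with D' → D and build the canonical LR(0) collection (I0 = CLOSURE({[D' → . D]}), then GOTO on every symbol after a dot until no new states appear). It has 8 states:
  I0: { [D → . L], [D' → . D], [L → . L D D], [L → . y L y], [L → . y] }  — shift
  I1: { [D' → D .] }  — accept
  I2: { [D → . L], [D → L .], [L → . L D D], [L → . y L y], [L → . y], [L → L . D D] }  — shift, reduce
  I3: { [L → . L D D], [L → . y L y], [L → . y], [L → y . L y], [L → y .] }  — shift, reduce
  I4: { [D → . L], [L → . L D D], [L → . y L y], [L → . y], [L → L . D D], [L → y L . y] }  — shift
  I5: { [D → . L], [L → . L D D], [L → . y L y], [L → . y], [L → L D . D] }  — shift
  I6: { [L → . L D D], [L → . y L y], [L → . y], [L → y . L y], [L → y .], [L → y L y .] }  — shift, 2 reduces
  I7: { [L → L D D .] }  — reduce

Conflict in state I2:
  Shift-reduce conflict between [D → L .] and [L → . y]
So the grammar is NOT LR(0).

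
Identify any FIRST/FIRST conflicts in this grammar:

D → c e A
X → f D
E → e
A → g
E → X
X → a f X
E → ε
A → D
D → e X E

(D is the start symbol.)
No FIRST/FIRST conflicts.

FIRST sets of the non-terminals at (or reachable through a nullable prefix from) the front of some alternative:
  FIRST(X) = { 'a', 'f' }
  FIRST(D) = { 'c', 'e' }

Productions for D:
  D → c e A: FIRST = { 'c' }
  D → e X E: FIRST = { 'e' }
Productions for X:
  X → f D: FIRST = { 'f' }
  X → a f X: FIRST = { 'a' }
Productions for E:
  E → e: FIRST = { 'e' }
  E → X: FIRST = { 'a', 'f' }
  E → ε: FIRST = { ε }
Productions for A:
  A → g: FIRST = { 'g' }
  A → D: FIRST = { 'c', 'e' }

All alternatives of each non-terminal have pairwise disjoint FIRST sets.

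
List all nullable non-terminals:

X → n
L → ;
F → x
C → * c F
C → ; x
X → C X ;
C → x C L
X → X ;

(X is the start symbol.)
None

A non-terminal is nullable if it can derive ε (the empty string): either it has an ε-production, or it has a production whose right-hand side consists entirely of nullable non-terminals.

There are no ε-productions, so no non-terminal can derive ε.
No non-terminals are nullable.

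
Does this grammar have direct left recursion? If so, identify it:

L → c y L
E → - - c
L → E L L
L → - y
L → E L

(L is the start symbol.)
No direct left recursion

Direct left recursion occurs when N → N α for some non-terminal N (the right-hand side begins with the left-hand side itself).

L → c y L: starts with c
E → - - c: starts with '-'
L → E L L: starts with E
L → - y: starts with '-'
L → E L: starts with E

No direct left recursion found.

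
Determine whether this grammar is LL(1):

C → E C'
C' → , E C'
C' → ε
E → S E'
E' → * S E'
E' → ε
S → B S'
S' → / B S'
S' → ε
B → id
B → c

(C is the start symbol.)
A grammar is LL(1) if for each non-terminal N with multiple productions, the predict sets of those productions are pairwise disjoint, where PREDICT(N → α) = (FIRST(α) \ {ε}) ∪ (FOLLOW(N) if α ⇒* ε).

Relevant sets:
  FOLLOW(C') = { $ }
  FOLLOW(E') = { $, ',' }
  FOLLOW(S') = { $, '*', ',' }

For C':
  PREDICT(C' → ',' E C') = { ',' }
  PREDICT(C' → ε) = { $ }
For E':
  PREDICT(E' → '*' S E') = { '*' }
  PREDICT(E' → ε) = { $, ',' }
For S':
  PREDICT(S' → '/' B S') = { '/' }
  PREDICT(S' → ε) = { $, '*', ',' }
For B:
  PREDICT(B → id) = { 'id' }
  PREDICT(B → c) = { 'c' }
C, E, S have a single production, so nothing to check there.

All predict sets are disjoint. The grammar IS LL(1).

Answer: Yes, the grammar is LL(1).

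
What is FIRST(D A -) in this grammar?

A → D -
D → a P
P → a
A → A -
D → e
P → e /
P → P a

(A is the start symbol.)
{ 'a', 'e' }

FIRST sets of the non-terminals involved (from the grammar, by fixed-point iteration):
  FIRST(D) = { 'a', 'e' }

To compute FIRST(D A -), process the symbols left to right:
Symbol D is a non-terminal. Add FIRST(D) \ {ε} = { 'a', 'e' }
D is not nullable (ε ∉ FIRST(D)), so stop here.
FIRST(D A -) = { 'a', 'e' }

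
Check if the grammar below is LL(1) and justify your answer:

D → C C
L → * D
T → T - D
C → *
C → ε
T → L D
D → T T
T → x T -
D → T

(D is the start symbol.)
No. Predict set conflict for D: { '*', 'x' }

Relevant sets:
  FIRST(C) = { '*', ε }
  FIRST(T) = { '*', 'x' }
  FIRST(L) = { '*' }
  FOLLOW(D) = { $, '*', '-', 'x' }
  FOLLOW(C) = { $, '*', '-', 'x' }

For D:
  PREDICT(D → C C) = { $, '*', '-', 'x' }
  PREDICT(D → T T) = { '*', 'x' }
  PREDICT(D → T) = { '*', 'x' }
For T:
  PREDICT(T → T '-' D) = { '*', 'x' }
  PREDICT(T → L D) = { '*' }
  PREDICT(T → x T '-') = { 'x' }
For C:
  PREDICT(C → '*') = { '*' }
  PREDICT(C → ε) = { $, '*', '-', 'x' }
L has a single production, so nothing to check there.

Conflict found: Predict set conflict for D: { '*', 'x' }
The grammar is NOT LL(1).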